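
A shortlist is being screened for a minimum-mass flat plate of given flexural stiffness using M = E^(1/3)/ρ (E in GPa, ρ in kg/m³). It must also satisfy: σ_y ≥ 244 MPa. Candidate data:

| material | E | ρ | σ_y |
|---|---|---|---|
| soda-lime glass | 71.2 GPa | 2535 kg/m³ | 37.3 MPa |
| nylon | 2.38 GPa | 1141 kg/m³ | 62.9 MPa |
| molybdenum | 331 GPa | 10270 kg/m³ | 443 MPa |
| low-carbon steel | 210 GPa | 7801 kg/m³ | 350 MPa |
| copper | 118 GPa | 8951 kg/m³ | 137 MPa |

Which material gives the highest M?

low-carbon steel

Screen on constraints: σ_y ≥ 244 MPa. Survivors: molybdenum, low-carbon steel.
Computing M directly (units already consistent):
  low-carbon steel: M = 0.762×10⁻³
  molybdenum: M = 0.674×10⁻³
Highest index: low-carbon steel.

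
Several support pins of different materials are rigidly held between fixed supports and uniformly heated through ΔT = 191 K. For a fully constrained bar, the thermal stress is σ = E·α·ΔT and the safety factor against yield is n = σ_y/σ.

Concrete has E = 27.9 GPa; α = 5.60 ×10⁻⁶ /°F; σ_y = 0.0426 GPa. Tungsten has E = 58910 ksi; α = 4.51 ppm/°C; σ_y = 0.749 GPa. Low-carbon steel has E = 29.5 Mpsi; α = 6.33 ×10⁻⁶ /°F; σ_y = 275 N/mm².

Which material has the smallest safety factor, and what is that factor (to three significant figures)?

Converting E to GPa, α to ×10⁻⁶/K, σ_y to MPa, then σ and n for each:
  concrete: E = 27.90, α = 10.1, σ_y = 42.60 → σ = 53.7 MPa, n = 0.793
  tungsten: E = 406.2, α = 4.51, σ_y = 749.0 → σ = 350 MPa, n = 2.14
  low-carbon steel: E = 203.4, α = 11.4, σ_y = 275.0 → σ = 443 MPa, n = 0.621
The minimum is low-carbon steel at n = 0.621.

low-carbon steel, n = 0.621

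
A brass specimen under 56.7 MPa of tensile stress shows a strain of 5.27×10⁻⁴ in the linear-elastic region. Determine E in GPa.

108 GPa

E = σ/ε = 56.7 MPa / 5.27×10⁻⁴ = 107600 MPa = 108 GPa.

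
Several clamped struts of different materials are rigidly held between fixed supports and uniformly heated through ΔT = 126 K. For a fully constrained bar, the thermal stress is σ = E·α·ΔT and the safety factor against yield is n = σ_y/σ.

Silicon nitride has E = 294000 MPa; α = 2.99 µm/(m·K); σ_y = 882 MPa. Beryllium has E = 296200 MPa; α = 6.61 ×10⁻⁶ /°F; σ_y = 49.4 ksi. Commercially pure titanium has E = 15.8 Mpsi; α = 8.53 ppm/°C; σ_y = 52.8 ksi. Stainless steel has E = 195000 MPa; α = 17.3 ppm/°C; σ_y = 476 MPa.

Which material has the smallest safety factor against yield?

With everything in SI (GPa, ×10⁻⁶/K, MPa):
  silicon nitride: E = 294.0, α = 2.99, σ_y = 882.0 → σ = 111 MPa, n = 7.96
  beryllium: E = 296.2, α = 11.9, σ_y = 340.6 → σ = 444 MPa, n = 0.767
  commercially pure titanium: E = 108.9, α = 8.53, σ_y = 364.0 → σ = 117 MPa, n = 3.11
  stainless steel: E = 195.0, α = 17.3, σ_y = 476.0 → σ = 425 MPa, n = 1.12
The minimum is beryllium at n = 0.767.

beryllium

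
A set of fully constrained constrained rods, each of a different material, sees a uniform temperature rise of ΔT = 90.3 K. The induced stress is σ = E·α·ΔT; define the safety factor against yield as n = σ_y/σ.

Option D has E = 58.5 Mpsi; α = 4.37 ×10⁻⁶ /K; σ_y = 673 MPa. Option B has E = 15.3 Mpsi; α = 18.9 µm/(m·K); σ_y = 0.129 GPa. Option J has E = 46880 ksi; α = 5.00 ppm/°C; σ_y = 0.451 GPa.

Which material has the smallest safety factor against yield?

option B

With everything in SI (GPa, ×10⁻⁶/K, MPa):
  option D: E = 403.3, α = 4.37, σ_y = 673.0 → σ = 159 MPa, n = 4.23
  option B: E = 105.5, α = 18.9, σ_y = 129.0 → σ = 180 MPa, n = 0.717
  option J: E = 323.2, α = 5.00, σ_y = 451.0 → σ = 146 MPa, n = 3.09
The minimum is option B at n = 0.717.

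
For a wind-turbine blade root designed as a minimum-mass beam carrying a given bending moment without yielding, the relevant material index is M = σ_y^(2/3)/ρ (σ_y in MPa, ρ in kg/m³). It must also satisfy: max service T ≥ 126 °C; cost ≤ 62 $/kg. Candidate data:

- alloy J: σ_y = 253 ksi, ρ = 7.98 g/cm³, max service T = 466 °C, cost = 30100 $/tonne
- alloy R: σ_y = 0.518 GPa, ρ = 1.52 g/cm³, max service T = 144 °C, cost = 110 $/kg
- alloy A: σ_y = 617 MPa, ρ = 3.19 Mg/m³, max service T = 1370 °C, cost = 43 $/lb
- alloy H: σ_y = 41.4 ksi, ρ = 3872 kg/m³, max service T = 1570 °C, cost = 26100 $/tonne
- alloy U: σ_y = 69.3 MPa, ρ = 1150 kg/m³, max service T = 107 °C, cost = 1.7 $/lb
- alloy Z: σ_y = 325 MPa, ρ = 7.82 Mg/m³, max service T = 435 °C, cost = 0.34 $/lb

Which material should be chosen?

Screen on constraints: max service T ≥ 126 °C; cost ≤ 62 $/kg. Survivors: alloy J, alloy H, alloy Z.
Putting every candidate on a common basis:
  alloy J: σ_y = 1744 MPa, ρ = 7980 kg/m³
  alloy H: σ_y = 285.4 MPa, ρ = 3872 kg/m³
  alloy Z: σ_y = 325.0 MPa, ρ = 7820 kg/m³
  alloy J: M = 18.2×10⁻³
  alloy H: M = 11.2×10⁻³
  alloy Z: M = 6.04×10⁻³
Alloy J has the largest M.

alloy J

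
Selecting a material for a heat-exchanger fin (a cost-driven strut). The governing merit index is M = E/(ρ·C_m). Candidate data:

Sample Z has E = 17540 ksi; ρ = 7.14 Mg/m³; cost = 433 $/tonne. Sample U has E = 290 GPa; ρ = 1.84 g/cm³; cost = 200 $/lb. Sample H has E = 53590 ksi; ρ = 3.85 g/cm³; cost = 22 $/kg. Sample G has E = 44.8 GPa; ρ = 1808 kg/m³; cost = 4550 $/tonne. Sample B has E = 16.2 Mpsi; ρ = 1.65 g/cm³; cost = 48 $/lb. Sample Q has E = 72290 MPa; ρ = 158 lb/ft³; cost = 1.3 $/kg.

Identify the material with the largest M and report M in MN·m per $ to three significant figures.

In SI units:
  sample Z: E = 120.9 GPa, ρ = 7140 kg/m³, cost = 0.4330 $/kg
  sample U: E = 290.0 GPa, ρ = 1840 kg/m³, cost = 440.9 $/kg
  sample H: E = 369.5 GPa, ρ = 3850 kg/m³, cost = 22.00 $/kg
  sample G: E = 44.80 GPa, ρ = 1808 kg/m³, cost = 4.550 $/kg
  sample B: E = 111.7 GPa, ρ = 1650 kg/m³, cost = 105.8 $/kg
  sample Q: E = 72.29 GPa, ρ = 2531 kg/m³, cost = 1.300 $/kg
  sample Z: M = 39.1 MN·m per $
  sample Q: M = 22.0 MN·m per $
  sample G: M = 5.45 MN·m per $
  sample H: M = 4.36 MN·m per $
  sample B: M = 0.640 MN·m per $
  sample U: M = 0.357 MN·m per $
The maximum is for sample Z.

sample Z, M = 39.1 MN·m per $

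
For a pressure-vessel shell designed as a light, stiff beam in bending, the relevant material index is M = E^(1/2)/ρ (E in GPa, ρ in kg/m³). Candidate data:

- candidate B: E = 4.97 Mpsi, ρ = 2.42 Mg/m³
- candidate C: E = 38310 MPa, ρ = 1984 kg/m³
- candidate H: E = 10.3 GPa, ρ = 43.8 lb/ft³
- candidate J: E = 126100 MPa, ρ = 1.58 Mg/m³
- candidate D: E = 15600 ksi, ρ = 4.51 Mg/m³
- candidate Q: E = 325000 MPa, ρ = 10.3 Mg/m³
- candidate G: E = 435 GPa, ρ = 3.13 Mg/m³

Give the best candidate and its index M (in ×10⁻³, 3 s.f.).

candidate J, M = 7.11×10⁻³

Normalizing units and computing the index:
  candidate B: E = 34.27 GPa, ρ = 2420 kg/m³
  candidate C: E = 38.31 GPa, ρ = 1984 kg/m³
  candidate H: E = 10.30 GPa, ρ = 701.6 kg/m³
  candidate J: E = 126.1 GPa, ρ = 1580 kg/m³
  candidate D: E = 107.6 GPa, ρ = 4510 kg/m³
  candidate Q: E = 325.0 GPa, ρ = 10300 kg/m³
  candidate G: E = 435.0 GPa, ρ = 3130 kg/m³
  candidate J: M = 7.11×10⁻³
  candidate G: M = 6.66×10⁻³
  candidate H: M = 4.57×10⁻³
  candidate C: M = 3.12×10⁻³
  candidate B: M = 2.42×10⁻³
  candidate D: M = 2.30×10⁻³
  candidate Q: M = 1.75×10⁻³
The maximum is for candidate J.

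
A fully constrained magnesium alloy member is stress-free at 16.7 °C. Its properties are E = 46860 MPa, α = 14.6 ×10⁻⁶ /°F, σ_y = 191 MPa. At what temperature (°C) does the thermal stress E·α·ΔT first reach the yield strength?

E = 46860 MPa = 46.86 GPa.
α = 14.6×10⁻⁶/°F × 9/5 = 26.3×10⁻⁶/K.
E·α·ΔT = 191.0 MPa ⇒ ΔT = 191.0 / (46.86×10³ × 26.3×10⁻⁶) = 155.1 K.
T = 16.7 + 155.1 = 171.8 °C.

172 °C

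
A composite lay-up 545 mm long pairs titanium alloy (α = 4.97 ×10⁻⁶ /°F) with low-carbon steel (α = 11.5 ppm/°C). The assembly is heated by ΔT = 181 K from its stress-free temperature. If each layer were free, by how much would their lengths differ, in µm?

252 µm

titanium alloy: α = 4.97×10⁻⁶/°F × 9/5 = 8.95×10⁻⁶/K.
Δα = |8.95 − 11.5|×10⁻⁶/K = 2.55×10⁻⁶/K.
ΔL_mismatch = Δα·L·ΔT = 2.55×10⁻⁶ × 545.0 mm × 181.0 K = 252 µm.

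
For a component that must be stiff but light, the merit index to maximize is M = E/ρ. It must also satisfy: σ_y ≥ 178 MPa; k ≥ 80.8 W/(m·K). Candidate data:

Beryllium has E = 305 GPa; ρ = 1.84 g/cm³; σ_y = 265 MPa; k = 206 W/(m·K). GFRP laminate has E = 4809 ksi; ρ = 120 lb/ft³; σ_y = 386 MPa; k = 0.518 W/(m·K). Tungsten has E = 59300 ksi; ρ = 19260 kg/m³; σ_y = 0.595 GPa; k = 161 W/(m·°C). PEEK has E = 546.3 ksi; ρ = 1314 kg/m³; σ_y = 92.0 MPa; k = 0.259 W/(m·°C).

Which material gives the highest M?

beryllium

Screen on constraints: σ_y ≥ 178 MPa; k ≥ 80.8 W/(m·K). Survivors: beryllium, tungsten.
Putting every candidate on a common basis:
  beryllium: E = 305.0 GPa, ρ = 1840 kg/m³
  tungsten: E = 408.9 GPa, ρ = 19260 kg/m³
  beryllium: M = 166 MN·m/kg
  tungsten: M = 21.2 MN·m/kg
The maximum is for beryllium.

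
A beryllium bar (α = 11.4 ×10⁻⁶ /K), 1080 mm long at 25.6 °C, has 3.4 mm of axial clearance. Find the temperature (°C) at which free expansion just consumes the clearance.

α·L₀·ΔT = 3.4 mm ⇒ ΔT = 3.4 / (11.4×10⁻⁶ × 1080.0) = 276.2 K.
T = 25.6 + 276.2 = 301.8 °C.

302 °C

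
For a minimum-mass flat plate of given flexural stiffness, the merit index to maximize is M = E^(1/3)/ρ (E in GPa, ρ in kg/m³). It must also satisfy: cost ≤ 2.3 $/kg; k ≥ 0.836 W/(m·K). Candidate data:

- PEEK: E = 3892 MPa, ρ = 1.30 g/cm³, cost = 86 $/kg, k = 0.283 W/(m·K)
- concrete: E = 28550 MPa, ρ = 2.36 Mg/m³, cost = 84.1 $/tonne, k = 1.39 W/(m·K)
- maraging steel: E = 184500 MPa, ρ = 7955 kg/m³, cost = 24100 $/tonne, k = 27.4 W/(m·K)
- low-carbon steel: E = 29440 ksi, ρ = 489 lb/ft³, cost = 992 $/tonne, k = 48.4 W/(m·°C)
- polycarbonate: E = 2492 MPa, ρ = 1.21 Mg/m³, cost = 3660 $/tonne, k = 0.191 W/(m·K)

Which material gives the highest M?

concrete

Screen on constraints: cost ≤ 2.3 $/kg; k ≥ 0.836 W/(m·K). Survivors: concrete, low-carbon steel.
After converting to SI:
  concrete: E = 28.55 GPa, ρ = 2360 kg/m³
  low-carbon steel: E = 203.0 GPa, ρ = 7833 kg/m³
  concrete: M = 1.30×10⁻³
  low-carbon steel: M = 0.750×10⁻³
Highest index: concrete.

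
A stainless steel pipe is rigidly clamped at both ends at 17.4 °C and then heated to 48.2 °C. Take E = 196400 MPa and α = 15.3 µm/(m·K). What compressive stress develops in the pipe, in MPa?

92.6 MPa

E = 196400 MPa = 196.4 GPa.
ΔT = 30.80 K. Constrained thermal stress σ = E·α·ΔT = 196.4×10³ MPa × 15.3×10⁻⁶ × 30.80 = 92.6 MPa (compressive).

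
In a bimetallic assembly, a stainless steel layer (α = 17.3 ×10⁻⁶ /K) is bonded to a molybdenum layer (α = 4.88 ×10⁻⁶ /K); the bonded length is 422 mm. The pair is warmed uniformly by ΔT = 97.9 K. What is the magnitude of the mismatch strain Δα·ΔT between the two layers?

1.22×10⁻³

Δα = |17.3 − 4.88|×10⁻⁶/K = 12.4×10⁻⁶/K.
Mismatch strain = Δα·ΔT = 12.4×10⁻⁶ × 97.9 = 1.22×10⁻³.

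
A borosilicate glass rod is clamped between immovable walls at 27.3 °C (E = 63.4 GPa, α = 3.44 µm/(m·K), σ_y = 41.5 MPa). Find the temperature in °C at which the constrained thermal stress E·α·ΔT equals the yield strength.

E·α·ΔT = 41.50 MPa ⇒ ΔT = 41.50 / (63.40×10³ × 3.44×10⁻⁶) = 190.3 K.
T = 27.3 + 190.3 = 217.6 °C.

218 °C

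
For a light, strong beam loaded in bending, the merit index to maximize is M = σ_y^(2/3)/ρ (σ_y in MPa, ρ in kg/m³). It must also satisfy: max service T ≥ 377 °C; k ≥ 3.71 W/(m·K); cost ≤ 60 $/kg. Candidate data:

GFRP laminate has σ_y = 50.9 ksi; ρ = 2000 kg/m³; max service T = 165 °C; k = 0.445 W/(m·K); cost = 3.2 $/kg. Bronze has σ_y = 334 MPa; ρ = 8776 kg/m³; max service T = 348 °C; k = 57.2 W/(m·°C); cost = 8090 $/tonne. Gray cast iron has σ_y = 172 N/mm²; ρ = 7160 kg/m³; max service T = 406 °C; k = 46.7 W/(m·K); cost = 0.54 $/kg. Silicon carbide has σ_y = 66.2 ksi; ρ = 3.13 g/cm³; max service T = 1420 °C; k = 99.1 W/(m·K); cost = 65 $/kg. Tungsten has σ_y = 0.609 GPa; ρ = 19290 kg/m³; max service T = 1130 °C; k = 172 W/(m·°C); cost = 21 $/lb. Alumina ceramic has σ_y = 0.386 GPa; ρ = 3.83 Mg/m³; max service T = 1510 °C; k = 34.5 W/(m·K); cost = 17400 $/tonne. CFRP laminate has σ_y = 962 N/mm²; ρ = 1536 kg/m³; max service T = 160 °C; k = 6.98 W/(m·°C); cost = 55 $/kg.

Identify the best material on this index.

alumina ceramic

Screen on constraints: max service T ≥ 377 °C; k ≥ 3.71 W/(m·K); cost ≤ 60 $/kg. Survivors: gray cast iron, tungsten, alumina ceramic.
Convert each candidate to consistent units, then evaluate M:
  gray cast iron: σ_y = 172.0 MPa, ρ = 7160 kg/m³
  tungsten: σ_y = 609.0 MPa, ρ = 19290 kg/m³
  alumina ceramic: σ_y = 386.0 MPa, ρ = 3830 kg/m³
  alumina ceramic: M = 13.8×10⁻³
  gray cast iron: M = 4.32×10⁻³
  tungsten: M = 3.72×10⁻³
Alumina ceramic ranks first.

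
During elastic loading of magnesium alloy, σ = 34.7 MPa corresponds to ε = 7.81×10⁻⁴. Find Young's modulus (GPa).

E = σ/ε = 34.7 MPa / 7.81×10⁻⁴ = 44430 MPa = 44.4 GPa.

44.4 GPa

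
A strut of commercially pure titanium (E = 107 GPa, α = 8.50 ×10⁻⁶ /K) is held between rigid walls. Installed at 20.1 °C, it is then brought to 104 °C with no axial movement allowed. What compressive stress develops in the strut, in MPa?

ΔT = 83.90 K. Constrained thermal stress σ = E·α·ΔT = 107.0×10³ MPa × 8.50×10⁻⁶ × 83.90 = 76.3 MPa (compressive).

76.3 MPa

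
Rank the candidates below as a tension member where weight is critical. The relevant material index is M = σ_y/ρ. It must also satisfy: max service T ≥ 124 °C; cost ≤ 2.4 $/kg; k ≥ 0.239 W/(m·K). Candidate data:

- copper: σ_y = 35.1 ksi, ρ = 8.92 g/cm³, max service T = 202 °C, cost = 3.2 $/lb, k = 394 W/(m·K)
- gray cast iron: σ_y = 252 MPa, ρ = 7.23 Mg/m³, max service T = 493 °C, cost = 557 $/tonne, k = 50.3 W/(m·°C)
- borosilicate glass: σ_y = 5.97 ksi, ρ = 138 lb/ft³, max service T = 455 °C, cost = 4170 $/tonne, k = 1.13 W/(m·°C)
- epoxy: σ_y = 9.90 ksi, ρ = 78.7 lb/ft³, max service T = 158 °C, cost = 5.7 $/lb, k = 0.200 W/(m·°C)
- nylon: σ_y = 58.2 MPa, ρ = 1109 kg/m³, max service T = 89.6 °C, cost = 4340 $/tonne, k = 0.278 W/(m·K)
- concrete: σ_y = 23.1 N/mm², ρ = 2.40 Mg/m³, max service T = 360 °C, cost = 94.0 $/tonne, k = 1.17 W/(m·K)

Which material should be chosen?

gray cast iron

Screen on constraints: max service T ≥ 124 °C; cost ≤ 2.4 $/kg; k ≥ 0.239 W/(m·K). Survivors: gray cast iron, concrete.
After converting to SI:
  gray cast iron: σ_y = 252.0 MPa, ρ = 7230 kg/m³
  concrete: σ_y = 23.10 MPa, ρ = 2400 kg/m³
  gray cast iron: M = 34.9 kN·m/kg
  concrete: M = 9.62 kN·m/kg
Gray cast iron ranks first.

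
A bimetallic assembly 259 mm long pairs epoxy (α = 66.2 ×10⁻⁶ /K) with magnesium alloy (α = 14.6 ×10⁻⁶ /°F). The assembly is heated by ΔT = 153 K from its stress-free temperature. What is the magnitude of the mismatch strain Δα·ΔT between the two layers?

magnesium alloy: α = 14.6×10⁻⁶/°F × 9/5 = 26.3×10⁻⁶/K.
Δα = |66.2 − 26.3|×10⁻⁶/K = 39.9×10⁻⁶/K.
Mismatch strain = Δα·ΔT = 39.9×10⁻⁶ × 153.0 = 6.11×10⁻³.

6.11×10⁻³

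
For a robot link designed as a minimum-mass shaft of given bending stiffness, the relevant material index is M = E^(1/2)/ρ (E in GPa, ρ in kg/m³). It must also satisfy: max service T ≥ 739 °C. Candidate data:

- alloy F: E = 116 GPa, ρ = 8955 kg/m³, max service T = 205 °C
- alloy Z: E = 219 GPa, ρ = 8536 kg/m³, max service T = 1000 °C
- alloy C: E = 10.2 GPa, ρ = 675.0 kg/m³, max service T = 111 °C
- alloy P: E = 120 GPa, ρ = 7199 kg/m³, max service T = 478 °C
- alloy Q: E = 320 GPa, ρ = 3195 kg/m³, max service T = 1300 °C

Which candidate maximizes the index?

alloy Q

Screen on constraints: max service T ≥ 739 °C. Survivors: alloy Z, alloy Q.
Evaluate M for each candidate:
  alloy Q: M = 5.60×10⁻³
  alloy Z: M = 1.73×10⁻³
The maximum is for alloy Q.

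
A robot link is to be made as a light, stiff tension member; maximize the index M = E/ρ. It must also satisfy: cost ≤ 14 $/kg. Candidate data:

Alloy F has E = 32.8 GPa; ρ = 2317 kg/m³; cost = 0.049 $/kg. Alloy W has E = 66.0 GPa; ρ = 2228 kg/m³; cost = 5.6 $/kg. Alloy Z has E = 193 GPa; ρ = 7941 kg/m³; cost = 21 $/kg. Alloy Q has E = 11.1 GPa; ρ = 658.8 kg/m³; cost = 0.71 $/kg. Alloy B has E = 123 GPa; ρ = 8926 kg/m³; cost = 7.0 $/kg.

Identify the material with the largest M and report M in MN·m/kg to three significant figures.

alloy W, M = 29.6 MN·m/kg

Screen on constraints: cost ≤ 14 $/kg. Survivors: alloy F, alloy W, alloy Q, alloy B.
Computing M directly (units already consistent):
  alloy W: M = 29.6 MN·m/kg
  alloy Q: M = 16.8 MN·m/kg
  alloy F: M = 14.2 MN·m/kg
  alloy B: M = 13.8 MN·m/kg
Highest index: alloy W.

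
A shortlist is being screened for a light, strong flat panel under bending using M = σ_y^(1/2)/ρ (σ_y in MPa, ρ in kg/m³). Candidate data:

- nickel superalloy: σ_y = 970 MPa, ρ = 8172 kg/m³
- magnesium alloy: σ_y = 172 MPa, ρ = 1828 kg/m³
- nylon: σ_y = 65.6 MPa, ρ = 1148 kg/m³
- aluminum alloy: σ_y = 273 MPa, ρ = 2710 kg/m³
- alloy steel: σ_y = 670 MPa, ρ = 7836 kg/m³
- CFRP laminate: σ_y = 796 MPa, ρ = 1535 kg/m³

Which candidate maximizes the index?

Evaluate M for each candidate:
  CFRP laminate: M = 18.4×10⁻³
  magnesium alloy: M = 7.17×10⁻³
  nylon: M = 7.06×10⁻³
  aluminum alloy: M = 6.10×10⁻³
  nickel superalloy: M = 3.81×10⁻³
  alloy steel: M = 3.30×10⁻³
Highest index: CFRP laminate.

CFRP laminate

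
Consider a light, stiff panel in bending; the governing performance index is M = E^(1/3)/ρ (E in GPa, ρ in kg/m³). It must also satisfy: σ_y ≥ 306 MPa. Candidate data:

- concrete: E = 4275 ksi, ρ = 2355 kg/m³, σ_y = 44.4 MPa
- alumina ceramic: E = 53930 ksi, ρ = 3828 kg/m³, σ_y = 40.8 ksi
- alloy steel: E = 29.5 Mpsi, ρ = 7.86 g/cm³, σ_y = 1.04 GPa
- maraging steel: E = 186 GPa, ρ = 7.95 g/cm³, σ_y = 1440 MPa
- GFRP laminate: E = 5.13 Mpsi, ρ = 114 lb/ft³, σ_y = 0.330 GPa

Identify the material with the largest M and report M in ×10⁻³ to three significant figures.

Screen on constraints: σ_y ≥ 306 MPa. Survivors: alloy steel, maraging steel, GFRP laminate.
After converting to SI:
  alloy steel: E = 203.4 GPa, ρ = 7860 kg/m³
  maraging steel: E = 186.0 GPa, ρ = 7950 kg/m³
  GFRP laminate: E = 35.37 GPa, ρ = 1826 kg/m³
  GFRP laminate: M = 1.80×10⁻³
  alloy steel: M = 0.748×10⁻³
  maraging steel: M = 0.718×10⁻³
GFRP laminate ranks first.

GFRP laminate, M = 1.80×10⁻³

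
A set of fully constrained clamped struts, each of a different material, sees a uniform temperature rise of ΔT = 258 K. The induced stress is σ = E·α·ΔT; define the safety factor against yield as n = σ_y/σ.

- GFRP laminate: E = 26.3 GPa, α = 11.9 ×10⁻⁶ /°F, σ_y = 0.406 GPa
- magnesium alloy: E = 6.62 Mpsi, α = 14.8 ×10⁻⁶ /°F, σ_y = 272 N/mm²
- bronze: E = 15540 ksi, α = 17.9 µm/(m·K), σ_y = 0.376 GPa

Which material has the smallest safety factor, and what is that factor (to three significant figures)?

bronze, n = 0.760

With everything in SI (GPa, ×10⁻⁶/K, MPa):
  GFRP laminate: E = 26.30, α = 21.4, σ_y = 406.0 → σ = 145 MPa, n = 2.79
  magnesium alloy: E = 45.64, α = 26.6, σ_y = 272.0 → σ = 314 MPa, n = 0.867
  bronze: E = 107.1, α = 17.9, σ_y = 376.0 → σ = 495 MPa, n = 0.760
The minimum is bronze at n = 0.760.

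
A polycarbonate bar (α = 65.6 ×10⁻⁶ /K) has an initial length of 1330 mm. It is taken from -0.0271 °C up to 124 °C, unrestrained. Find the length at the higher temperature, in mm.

1340.8 mm

ΔT = 124 − (-0.0271) = 124.0 K.
ΔL = α·L₀·ΔT = 65.6×10⁻⁶ × 1330 mm × 124.0 K = 10.8 mm.
L = L₀ + ΔL = 1330 + 10.8 = 1340.8 mm.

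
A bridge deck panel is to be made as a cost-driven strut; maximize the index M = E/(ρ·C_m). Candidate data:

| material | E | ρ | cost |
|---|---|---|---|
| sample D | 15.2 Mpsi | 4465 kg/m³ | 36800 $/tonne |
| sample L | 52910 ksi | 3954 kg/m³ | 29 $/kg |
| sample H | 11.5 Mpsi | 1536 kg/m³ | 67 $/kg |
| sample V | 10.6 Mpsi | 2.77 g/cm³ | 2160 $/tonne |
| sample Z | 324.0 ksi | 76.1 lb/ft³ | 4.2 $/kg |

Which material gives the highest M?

After converting to SI:
  sample D: E = 104.8 GPa, ρ = 4465 kg/m³, cost = 36.80 $/kg
  sample L: E = 364.8 GPa, ρ = 3954 kg/m³, cost = 29.00 $/kg
  sample H: E = 79.29 GPa, ρ = 1536 kg/m³, cost = 67.00 $/kg
  sample V: E = 73.08 GPa, ρ = 2770 kg/m³, cost = 2.160 $/kg
  sample Z: E = 2.234 GPa, ρ = 1219 kg/m³, cost = 4.200 $/kg
  sample V: M = 12.2 MN·m per $
  sample L: M = 3.18 MN·m per $
  sample H: M = 0.770 MN·m per $
  sample D: M = 0.638 MN·m per $
  sample Z: M = 0.436 MN·m per $
Sample V ranks first.

sample V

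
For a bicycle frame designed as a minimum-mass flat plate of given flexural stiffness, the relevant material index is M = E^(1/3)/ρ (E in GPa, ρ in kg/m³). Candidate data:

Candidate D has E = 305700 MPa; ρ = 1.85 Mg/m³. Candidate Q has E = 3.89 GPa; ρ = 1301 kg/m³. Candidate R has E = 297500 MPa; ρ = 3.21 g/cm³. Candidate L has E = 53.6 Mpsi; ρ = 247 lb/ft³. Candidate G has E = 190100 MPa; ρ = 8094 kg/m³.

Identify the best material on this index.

candidate D

Convert each candidate to consistent units, then evaluate M:
  candidate D: E = 305.7 GPa, ρ = 1850 kg/m³
  candidate Q: E = 3.890 GPa, ρ = 1301 kg/m³
  candidate R: E = 297.5 GPa, ρ = 3210 kg/m³
  candidate L: E = 369.6 GPa, ρ = 3957 kg/m³
  candidate G: E = 190.1 GPa, ρ = 8094 kg/m³
  candidate D: M = 3.64×10⁻³
  candidate R: M = 2.08×10⁻³
  candidate L: M = 1.81×10⁻³
  candidate Q: M = 1.21×10⁻³
  candidate G: M = 0.710×10⁻³
Highest index: candidate D.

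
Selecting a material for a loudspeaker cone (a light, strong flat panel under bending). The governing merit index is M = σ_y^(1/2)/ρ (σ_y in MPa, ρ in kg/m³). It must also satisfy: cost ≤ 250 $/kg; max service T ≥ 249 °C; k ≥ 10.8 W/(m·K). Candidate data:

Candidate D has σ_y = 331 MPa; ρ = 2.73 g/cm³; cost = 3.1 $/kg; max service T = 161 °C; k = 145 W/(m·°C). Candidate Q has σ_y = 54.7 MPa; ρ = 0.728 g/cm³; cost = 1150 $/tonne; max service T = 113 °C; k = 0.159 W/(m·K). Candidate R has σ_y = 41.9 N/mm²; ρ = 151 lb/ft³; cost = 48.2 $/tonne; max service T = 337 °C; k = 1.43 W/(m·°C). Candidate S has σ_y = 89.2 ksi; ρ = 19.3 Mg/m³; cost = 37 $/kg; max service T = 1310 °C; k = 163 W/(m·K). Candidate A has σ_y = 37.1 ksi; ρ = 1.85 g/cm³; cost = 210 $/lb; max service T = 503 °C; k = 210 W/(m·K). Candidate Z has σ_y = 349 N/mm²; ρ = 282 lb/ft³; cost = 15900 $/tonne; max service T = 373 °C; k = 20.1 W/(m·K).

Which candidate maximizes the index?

candidate Z

Screen on constraints: cost ≤ 250 $/kg; max service T ≥ 249 °C; k ≥ 10.8 W/(m·K). Survivors: candidate S, candidate Z.
Putting every candidate on a common basis:
  candidate S: σ_y = 615.0 MPa, ρ = 19300 kg/m³
  candidate Z: σ_y = 349.0 MPa, ρ = 4517 kg/m³
  candidate Z: M = 4.14×10⁻³
  candidate S: M = 1.28×10⁻³
Candidate Z ranks first.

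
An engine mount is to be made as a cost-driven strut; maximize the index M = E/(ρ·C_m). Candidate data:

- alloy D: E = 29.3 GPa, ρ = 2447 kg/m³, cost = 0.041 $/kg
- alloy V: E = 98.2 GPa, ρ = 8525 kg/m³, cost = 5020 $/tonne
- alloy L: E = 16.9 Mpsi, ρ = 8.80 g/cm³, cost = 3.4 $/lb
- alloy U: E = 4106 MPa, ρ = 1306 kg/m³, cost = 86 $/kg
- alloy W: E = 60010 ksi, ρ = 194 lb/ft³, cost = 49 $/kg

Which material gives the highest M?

After converting to SI:
  alloy D: E = 29.30 GPa, ρ = 2447 kg/m³, cost = 0.04100 $/kg
  alloy V: E = 98.20 GPa, ρ = 8525 kg/m³, cost = 5.020 $/kg
  alloy L: E = 116.5 GPa, ρ = 8800 kg/m³, cost = 7.496 $/kg
  alloy U: E = 4.106 GPa, ρ = 1306 kg/m³, cost = 86.00 $/kg
  alloy W: E = 413.8 GPa, ρ = 3108 kg/m³, cost = 49.00 $/kg
  alloy D: M = 292 MN·m per $
  alloy W: M = 2.72 MN·m per $
  alloy V: M = 2.29 MN·m per $
  alloy L: M = 1.77 MN·m per $
  alloy U: M = 0.0366 MN·m per $
The maximum is for alloy D.

alloy D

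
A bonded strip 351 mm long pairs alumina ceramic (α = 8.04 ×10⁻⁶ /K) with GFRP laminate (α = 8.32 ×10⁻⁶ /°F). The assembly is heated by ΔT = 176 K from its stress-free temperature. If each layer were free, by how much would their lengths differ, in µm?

GFRP laminate: α = 8.32×10⁻⁶/°F × 9/5 = 15.0×10⁻⁶/K.
Δα = |8.04 − 15.0|×10⁻⁶/K = 6.94×10⁻⁶/K.
ΔL_mismatch = Δα·L·ΔT = 6.94×10⁻⁶ × 351.0 mm × 176.0 K = 428 µm.

428 µm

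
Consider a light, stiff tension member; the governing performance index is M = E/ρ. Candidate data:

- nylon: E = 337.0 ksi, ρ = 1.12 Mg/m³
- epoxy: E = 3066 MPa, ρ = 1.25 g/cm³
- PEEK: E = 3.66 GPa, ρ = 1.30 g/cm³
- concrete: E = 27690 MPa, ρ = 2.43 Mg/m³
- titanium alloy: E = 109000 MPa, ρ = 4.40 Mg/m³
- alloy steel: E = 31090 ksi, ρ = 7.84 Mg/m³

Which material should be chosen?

Convert each candidate to consistent units, then evaluate M:
  nylon: E = 2.324 GPa, ρ = 1120 kg/m³
  epoxy: E = 3.066 GPa, ρ = 1250 kg/m³
  PEEK: E = 3.660 GPa, ρ = 1300 kg/m³
  concrete: E = 27.69 GPa, ρ = 2430 kg/m³
  titanium alloy: E = 109.0 GPa, ρ = 4400 kg/m³
  alloy steel: E = 214.4 GPa, ρ = 7840 kg/m³
  alloy steel: M = 27.3 MN·m/kg
  titanium alloy: M = 24.8 MN·m/kg
  concrete: M = 11.4 MN·m/kg
  PEEK: M = 2.82 MN·m/kg
  epoxy: M = 2.45 MN·m/kg
  nylon: M = 2.07 MN·m/kg
Highest index: alloy steel.

alloy steel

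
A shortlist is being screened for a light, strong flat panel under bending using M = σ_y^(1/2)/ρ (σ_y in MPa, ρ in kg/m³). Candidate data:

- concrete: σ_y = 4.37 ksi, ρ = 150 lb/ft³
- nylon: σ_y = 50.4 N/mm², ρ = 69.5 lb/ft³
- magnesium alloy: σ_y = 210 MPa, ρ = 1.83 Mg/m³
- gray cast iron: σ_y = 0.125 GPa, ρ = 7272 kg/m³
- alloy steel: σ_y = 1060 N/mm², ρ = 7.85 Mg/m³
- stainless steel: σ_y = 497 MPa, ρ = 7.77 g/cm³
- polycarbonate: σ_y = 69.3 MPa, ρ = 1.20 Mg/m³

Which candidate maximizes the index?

magnesium alloy

After converting to SI:
  concrete: σ_y = 30.13 MPa, ρ = 2403 kg/m³
  nylon: σ_y = 50.40 MPa, ρ = 1113 kg/m³
  magnesium alloy: σ_y = 210.0 MPa, ρ = 1830 kg/m³
  gray cast iron: σ_y = 125.0 MPa, ρ = 7272 kg/m³
  alloy steel: σ_y = 1060 MPa, ρ = 7850 kg/m³
  stainless steel: σ_y = 497.0 MPa, ρ = 7770 kg/m³
  polycarbonate: σ_y = 69.30 MPa, ρ = 1200 kg/m³
  magnesium alloy: M = 7.92×10⁻³
  polycarbonate: M = 6.94×10⁻³
  nylon: M = 6.38×10⁻³
  alloy steel: M = 4.15×10⁻³
  stainless steel: M = 2.87×10⁻³
  concrete: M = 2.28×10⁻³
  gray cast iron: M = 1.54×10⁻³
Highest index: magnesium alloy.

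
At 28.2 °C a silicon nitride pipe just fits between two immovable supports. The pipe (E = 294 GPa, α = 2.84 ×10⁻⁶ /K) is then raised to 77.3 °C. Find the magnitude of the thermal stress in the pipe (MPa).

ΔT = 49.10 K. Constrained thermal stress σ = E·α·ΔT = 294.0×10³ MPa × 2.84×10⁻⁶ × 49.10 = 41.0 MPa (compressive).

41.0 MPa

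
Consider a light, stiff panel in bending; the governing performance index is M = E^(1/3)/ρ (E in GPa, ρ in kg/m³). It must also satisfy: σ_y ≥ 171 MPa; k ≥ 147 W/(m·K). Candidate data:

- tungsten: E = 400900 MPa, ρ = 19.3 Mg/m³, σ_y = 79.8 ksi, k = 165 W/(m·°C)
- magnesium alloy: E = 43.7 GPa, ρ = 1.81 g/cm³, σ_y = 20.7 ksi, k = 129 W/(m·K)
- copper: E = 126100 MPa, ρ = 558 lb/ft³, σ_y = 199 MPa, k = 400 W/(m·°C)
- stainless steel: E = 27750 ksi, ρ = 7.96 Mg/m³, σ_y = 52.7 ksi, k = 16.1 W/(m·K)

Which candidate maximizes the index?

copper

Screen on constraints: σ_y ≥ 171 MPa; k ≥ 147 W/(m·K). Survivors: tungsten, copper.
After converting to SI:
  tungsten: E = 400.9 GPa, ρ = 19300 kg/m³
  copper: E = 126.1 GPa, ρ = 8938 kg/m³
  copper: M = 0.561×10⁻³
  tungsten: M = 0.382×10⁻³
Copper ranks first.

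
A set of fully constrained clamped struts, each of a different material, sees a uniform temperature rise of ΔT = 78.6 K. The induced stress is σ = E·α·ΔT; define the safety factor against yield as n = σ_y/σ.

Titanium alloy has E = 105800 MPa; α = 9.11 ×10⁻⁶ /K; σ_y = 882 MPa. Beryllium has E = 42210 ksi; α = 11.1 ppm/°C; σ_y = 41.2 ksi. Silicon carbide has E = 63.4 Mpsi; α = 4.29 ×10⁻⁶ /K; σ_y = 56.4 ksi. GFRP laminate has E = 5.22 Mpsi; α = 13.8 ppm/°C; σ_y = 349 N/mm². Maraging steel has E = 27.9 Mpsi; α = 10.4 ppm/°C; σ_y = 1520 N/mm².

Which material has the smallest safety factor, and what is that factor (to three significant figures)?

beryllium, n = 1.12

Converting E to GPa, α to ×10⁻⁶/K, σ_y to MPa, then σ and n for each:
  titanium alloy: E = 105.8, α = 9.11, σ_y = 882.0 → σ = 75.8 MPa, n = 11.6
  beryllium: E = 291.0, α = 11.1, σ_y = 284.1 → σ = 254 MPa, n = 1.12
  silicon carbide: E = 437.1, α = 4.29, σ_y = 388.9 → σ = 147 MPa, n = 2.64
  GFRP laminate: E = 35.99, α = 13.8, σ_y = 349.0 → σ = 39.0 MPa, n = 8.94
  maraging steel: E = 192.4, α = 10.4, σ_y = 1520 → σ = 157 MPa, n = 9.67
Smallest n: beryllium with n = 1.12.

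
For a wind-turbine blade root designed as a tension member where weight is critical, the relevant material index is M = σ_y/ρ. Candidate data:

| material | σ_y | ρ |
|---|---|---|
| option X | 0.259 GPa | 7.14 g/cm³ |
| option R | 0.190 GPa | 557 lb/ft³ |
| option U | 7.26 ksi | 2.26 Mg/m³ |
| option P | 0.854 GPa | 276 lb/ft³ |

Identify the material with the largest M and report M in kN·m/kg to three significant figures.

option P, M = 193 kN·m/kg

In SI units:
  option X: σ_y = 259.0 MPa, ρ = 7140 kg/m³
  option R: σ_y = 190.0 MPa, ρ = 8922 kg/m³
  option U: σ_y = 50.06 MPa, ρ = 2260 kg/m³
  option P: σ_y = 854.0 MPa, ρ = 4421 kg/m³
  option P: M = 193 kN·m/kg
  option X: M = 36.3 kN·m/kg
  option U: M = 22.1 kN·m/kg
  option R: M = 21.3 kN·m/kg
Option P ranks first.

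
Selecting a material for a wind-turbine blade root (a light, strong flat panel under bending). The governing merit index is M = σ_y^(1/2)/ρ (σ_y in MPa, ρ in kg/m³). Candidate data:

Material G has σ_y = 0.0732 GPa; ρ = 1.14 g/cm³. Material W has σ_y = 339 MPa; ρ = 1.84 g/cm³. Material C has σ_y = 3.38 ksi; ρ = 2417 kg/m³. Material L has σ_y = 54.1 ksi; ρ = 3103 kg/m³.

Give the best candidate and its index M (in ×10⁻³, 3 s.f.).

After converting to SI:
  material G: σ_y = 73.20 MPa, ρ = 1140 kg/m³
  material W: σ_y = 339.0 MPa, ρ = 1840 kg/m³
  material C: σ_y = 23.30 MPa, ρ = 2417 kg/m³
  material L: σ_y = 373.0 MPa, ρ = 3103 kg/m³
  material W: M = 10.0×10⁻³
  material G: M = 7.50×10⁻³
  material L: M = 6.22×10⁻³
  material C: M = 2.00×10⁻³
Material W ranks first.

material W, M = 10.0×10⁻³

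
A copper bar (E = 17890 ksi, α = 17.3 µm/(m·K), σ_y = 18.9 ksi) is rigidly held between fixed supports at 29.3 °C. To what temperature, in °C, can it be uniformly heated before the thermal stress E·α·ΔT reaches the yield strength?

90.4 °C

E = 17890 ksi = 123.3 GPa.
σ_y = 18.9 ksi = 130.3 MPa.
E·α·ΔT = 130.3 MPa ⇒ ΔT = 130.3 / (123.3×10³ × 17.3×10⁻⁶) = 61.07 K.
T = 29.3 + 61.07 = 90.37 °C.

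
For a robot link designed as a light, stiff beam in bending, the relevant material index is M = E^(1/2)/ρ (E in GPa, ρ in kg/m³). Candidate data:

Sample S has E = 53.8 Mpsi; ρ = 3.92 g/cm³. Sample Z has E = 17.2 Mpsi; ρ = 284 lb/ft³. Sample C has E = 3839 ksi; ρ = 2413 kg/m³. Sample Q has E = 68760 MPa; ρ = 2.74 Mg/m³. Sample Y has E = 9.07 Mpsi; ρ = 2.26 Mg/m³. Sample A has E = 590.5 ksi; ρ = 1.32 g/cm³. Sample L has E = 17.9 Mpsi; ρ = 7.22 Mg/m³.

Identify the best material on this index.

After converting to SI:
  sample S: E = 370.9 GPa, ρ = 3920 kg/m³
  sample Z: E = 118.6 GPa, ρ = 4549 kg/m³
  sample C: E = 26.47 GPa, ρ = 2413 kg/m³
  sample Q: E = 68.76 GPa, ρ = 2740 kg/m³
  sample Y: E = 62.54 GPa, ρ = 2260 kg/m³
  sample A: E = 4.071 GPa, ρ = 1320 kg/m³
  sample L: E = 123.4 GPa, ρ = 7220 kg/m³
  sample S: M = 4.91×10⁻³
  sample Y: M = 3.50×10⁻³
  sample Q: M = 3.03×10⁻³
  sample Z: M = 2.39×10⁻³
  sample C: M = 2.13×10⁻³
  sample L: M = 1.54×10⁻³
  sample A: M = 1.53×10⁻³
The maximum is for sample S.

sample S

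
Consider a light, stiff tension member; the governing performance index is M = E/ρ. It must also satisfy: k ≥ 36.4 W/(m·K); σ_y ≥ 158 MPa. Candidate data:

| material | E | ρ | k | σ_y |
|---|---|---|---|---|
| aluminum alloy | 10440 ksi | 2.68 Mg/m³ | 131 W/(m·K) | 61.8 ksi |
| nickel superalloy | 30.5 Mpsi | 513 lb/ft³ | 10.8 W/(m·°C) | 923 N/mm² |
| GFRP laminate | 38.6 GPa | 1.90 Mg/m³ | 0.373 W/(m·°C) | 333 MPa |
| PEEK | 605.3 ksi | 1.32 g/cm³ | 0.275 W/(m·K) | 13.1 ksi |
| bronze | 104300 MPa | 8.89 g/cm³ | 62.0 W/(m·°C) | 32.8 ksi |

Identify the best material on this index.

aluminum alloy

Screen on constraints: k ≥ 36.4 W/(m·K); σ_y ≥ 158 MPa. Survivors: aluminum alloy, bronze.
Convert each candidate to consistent units, then evaluate M:
  aluminum alloy: E = 71.98 GPa, ρ = 2680 kg/m³
  bronze: E = 104.3 GPa, ρ = 8890 kg/m³
  aluminum alloy: M = 26.9 MN·m/kg
  bronze: M = 11.7 MN·m/kg
Aluminum alloy has the largest M.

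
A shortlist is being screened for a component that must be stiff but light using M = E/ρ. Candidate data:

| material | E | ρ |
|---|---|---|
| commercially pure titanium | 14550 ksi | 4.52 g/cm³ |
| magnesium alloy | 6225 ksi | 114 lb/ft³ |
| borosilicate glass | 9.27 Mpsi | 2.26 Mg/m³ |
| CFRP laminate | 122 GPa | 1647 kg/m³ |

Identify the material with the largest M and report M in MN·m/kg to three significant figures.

Convert each candidate to consistent units, then evaluate M:
  commercially pure titanium: E = 100.3 GPa, ρ = 4520 kg/m³
  magnesium alloy: E = 42.92 GPa, ρ = 1826 kg/m³
  borosilicate glass: E = 63.91 GPa, ρ = 2260 kg/m³
  CFRP laminate: E = 122.0 GPa, ρ = 1647 kg/m³
  CFRP laminate: M = 74.1 MN·m/kg
  borosilicate glass: M = 28.3 MN·m/kg
  magnesium alloy: M = 23.5 MN·m/kg
  commercially pure titanium: M = 22.2 MN·m/kg
The maximum is for CFRP laminate.

CFRP laminate, M = 74.1 MN·m/kg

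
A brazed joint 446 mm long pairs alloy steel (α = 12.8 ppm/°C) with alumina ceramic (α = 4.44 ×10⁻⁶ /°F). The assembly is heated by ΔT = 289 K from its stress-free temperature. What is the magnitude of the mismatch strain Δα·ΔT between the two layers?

alumina ceramic: α = 4.44×10⁻⁶/°F × 9/5 = 7.99×10⁻⁶/K.
Δα = |12.8 − 7.99|×10⁻⁶/K = 4.81×10⁻⁶/K.
Mismatch strain = Δα·ΔT = 4.81×10⁻⁶ × 289.0 = 1.39×10⁻³.

1.39×10⁻³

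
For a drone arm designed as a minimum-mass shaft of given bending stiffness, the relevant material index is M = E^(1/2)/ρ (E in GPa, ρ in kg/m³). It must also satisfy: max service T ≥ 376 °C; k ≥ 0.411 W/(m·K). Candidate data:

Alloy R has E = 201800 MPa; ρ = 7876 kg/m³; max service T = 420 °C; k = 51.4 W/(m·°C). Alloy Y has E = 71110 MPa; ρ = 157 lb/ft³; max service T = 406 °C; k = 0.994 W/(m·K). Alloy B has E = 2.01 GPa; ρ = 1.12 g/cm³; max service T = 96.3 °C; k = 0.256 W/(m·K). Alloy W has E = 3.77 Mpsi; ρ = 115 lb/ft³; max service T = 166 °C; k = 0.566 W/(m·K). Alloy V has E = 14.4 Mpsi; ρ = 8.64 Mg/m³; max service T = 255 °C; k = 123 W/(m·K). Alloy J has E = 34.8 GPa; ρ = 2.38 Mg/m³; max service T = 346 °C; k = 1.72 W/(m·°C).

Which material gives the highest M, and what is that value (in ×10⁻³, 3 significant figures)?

Screen on constraints: max service T ≥ 376 °C; k ≥ 0.411 W/(m·K). Survivors: alloy R, alloy Y.
Putting every candidate on a common basis:
  alloy R: E = 201.8 GPa, ρ = 7876 kg/m³
  alloy Y: E = 71.11 GPa, ρ = 2515 kg/m³
  alloy Y: M = 3.35×10⁻³
  alloy R: M = 1.80×10⁻³
Alloy Y has the largest M.

alloy Y, M = 3.35×10⁻³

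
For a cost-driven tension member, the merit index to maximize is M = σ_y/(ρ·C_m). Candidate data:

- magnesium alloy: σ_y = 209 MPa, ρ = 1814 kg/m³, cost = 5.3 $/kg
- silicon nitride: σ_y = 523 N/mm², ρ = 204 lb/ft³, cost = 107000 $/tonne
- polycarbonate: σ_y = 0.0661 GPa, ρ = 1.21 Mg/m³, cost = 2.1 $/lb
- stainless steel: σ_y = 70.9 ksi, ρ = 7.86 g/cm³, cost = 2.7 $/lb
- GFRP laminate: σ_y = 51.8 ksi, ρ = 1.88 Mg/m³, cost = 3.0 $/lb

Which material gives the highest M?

GFRP laminate

Normalizing units and computing the index:
  magnesium alloy: σ_y = 209.0 MPa, ρ = 1814 kg/m³, cost = 5.300 $/kg
  silicon nitride: σ_y = 523.0 MPa, ρ = 3268 kg/m³, cost = 107.0 $/kg
  polycarbonate: σ_y = 66.10 MPa, ρ = 1210 kg/m³, cost = 4.630 $/kg
  stainless steel: σ_y = 488.8 MPa, ρ = 7860 kg/m³, cost = 5.952 $/kg
  GFRP laminate: σ_y = 357.1 MPa, ρ = 1880 kg/m³, cost = 6.614 $/kg
  GFRP laminate: M = 28.7 kN·m per $
  magnesium alloy: M = 21.7 kN·m per $
  polycarbonate: M = 11.8 kN·m per $
  stainless steel: M = 10.4 kN·m per $
  silicon nitride: M = 1.50 kN·m per $
The maximum is for GFRP laminate.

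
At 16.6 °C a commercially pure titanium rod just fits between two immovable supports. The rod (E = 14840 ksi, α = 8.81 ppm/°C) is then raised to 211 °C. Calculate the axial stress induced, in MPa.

175 MPa

E = 14840 ksi = 102.3 GPa.
ΔT = 194.4 K. Constrained thermal stress σ = E·α·ΔT = 102.3×10³ MPa × 8.81×10⁻⁶ × 194.4 = 175 MPa (compressive).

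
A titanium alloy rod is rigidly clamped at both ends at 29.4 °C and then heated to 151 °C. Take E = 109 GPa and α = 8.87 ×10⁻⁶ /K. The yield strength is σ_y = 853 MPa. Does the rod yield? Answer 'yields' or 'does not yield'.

ΔT = 121.6 K. Constrained thermal stress σ = E·α·ΔT = 109.0×10³ MPa × 8.87×10⁻⁶ × 121.6 = 118 MPa (compressive).
Compare to σ_y = 853 MPa: σ < σ_y, so it does not yield.

does not yield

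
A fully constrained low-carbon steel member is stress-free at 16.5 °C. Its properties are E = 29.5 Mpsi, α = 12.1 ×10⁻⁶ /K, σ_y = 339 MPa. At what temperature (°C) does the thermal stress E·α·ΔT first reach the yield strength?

E = 29.5 Mpsi = 203.4 GPa.
E·α·ΔT = 339.0 MPa ⇒ ΔT = 339.0 / (203.4×10³ × 12.1×10⁻⁶) = 137.7 K.
T = 16.5 + 137.7 = 154.2 °C.

154 °C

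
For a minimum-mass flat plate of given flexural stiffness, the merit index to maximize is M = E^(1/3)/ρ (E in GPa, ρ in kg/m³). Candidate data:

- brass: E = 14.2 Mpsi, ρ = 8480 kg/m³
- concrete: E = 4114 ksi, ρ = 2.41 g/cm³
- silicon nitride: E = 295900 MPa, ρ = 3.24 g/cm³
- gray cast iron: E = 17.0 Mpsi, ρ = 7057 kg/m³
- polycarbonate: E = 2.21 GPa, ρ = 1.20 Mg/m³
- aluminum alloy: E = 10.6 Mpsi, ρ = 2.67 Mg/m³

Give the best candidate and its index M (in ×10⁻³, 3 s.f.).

silicon nitride, M = 2.06×10⁻³

Convert each candidate to consistent units, then evaluate M:
  brass: E = 97.91 GPa, ρ = 8480 kg/m³
  concrete: E = 28.37 GPa, ρ = 2410 kg/m³
  silicon nitride: E = 295.9 GPa, ρ = 3240 kg/m³
  gray cast iron: E = 117.2 GPa, ρ = 7057 kg/m³
  polycarbonate: E = 2.210 GPa, ρ = 1200 kg/m³
  aluminum alloy: E = 73.08 GPa, ρ = 2670 kg/m³
  silicon nitride: M = 2.06×10⁻³
  aluminum alloy: M = 1.57×10⁻³
  concrete: M = 1.27×10⁻³
  polycarbonate: M = 1.09×10⁻³
  gray cast iron: M = 0.693×10⁻³
  brass: M = 0.544×10⁻³
Silicon nitride has the largest M.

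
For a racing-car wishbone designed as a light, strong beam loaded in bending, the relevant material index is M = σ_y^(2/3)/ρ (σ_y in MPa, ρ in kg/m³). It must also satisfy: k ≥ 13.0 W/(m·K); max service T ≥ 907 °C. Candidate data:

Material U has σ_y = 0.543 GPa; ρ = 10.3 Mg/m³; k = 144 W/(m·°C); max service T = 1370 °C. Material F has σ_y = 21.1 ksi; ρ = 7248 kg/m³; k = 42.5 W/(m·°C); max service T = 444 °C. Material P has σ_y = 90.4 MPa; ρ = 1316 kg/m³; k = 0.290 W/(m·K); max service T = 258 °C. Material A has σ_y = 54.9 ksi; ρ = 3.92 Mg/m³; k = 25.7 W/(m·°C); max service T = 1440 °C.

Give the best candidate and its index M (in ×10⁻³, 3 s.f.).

Screen on constraints: k ≥ 13.0 W/(m·K); max service T ≥ 907 °C. Survivors: material U, material A.
In SI units:
  material U: σ_y = 543.0 MPa, ρ = 10300 kg/m³
  material A: σ_y = 378.5 MPa, ρ = 3920 kg/m³
  material A: M = 13.3×10⁻³
  material U: M = 6.46×10⁻³
Material A has the largest M.

material A, M = 13.3×10⁻³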